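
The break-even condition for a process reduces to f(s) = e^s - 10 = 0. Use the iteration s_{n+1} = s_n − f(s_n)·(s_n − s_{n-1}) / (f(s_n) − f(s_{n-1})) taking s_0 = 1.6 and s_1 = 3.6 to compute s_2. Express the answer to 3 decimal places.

1.919

f(1.6) = -5.04697, f(3.6) = 26.59823
s_2 = 3.60000 − 26.59823·(3.60000 − 1.60000) / (26.59823 − (-5.04697)) = 3.60000 − (53.19647)/(31.64520) = 1.91897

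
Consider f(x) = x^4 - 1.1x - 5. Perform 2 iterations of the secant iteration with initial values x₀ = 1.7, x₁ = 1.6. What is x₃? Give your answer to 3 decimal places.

1.613

f(1.7) = 1.48210, f(1.6) = -0.20640
x₂ = 1.60000 − (-0.20640)·(1.60000 − 1.70000) / (-0.20640 − 1.48210) = 1.60000 − (0.02064)/(-1.68850) = 1.61222
f(1.61222) = -0.01726
x₃ = 1.61222 − (-0.01726)·(1.61222 − 1.60000) / (-0.01726 − (-0.20640)) = 1.61222 − (-0.00021)/(0.18914) = 1.61334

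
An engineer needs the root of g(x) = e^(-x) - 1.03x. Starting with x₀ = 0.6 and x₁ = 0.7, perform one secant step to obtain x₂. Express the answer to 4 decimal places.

0.5554

g(0.6) = -0.069188, g(0.7) = -0.224415
x₂ = 0.700000 − (-0.224415)·(0.700000 − 0.600000) / (-0.224415 − (-0.069188)) = 0.700000 − (-0.022441)/(-0.155226) = 0.555427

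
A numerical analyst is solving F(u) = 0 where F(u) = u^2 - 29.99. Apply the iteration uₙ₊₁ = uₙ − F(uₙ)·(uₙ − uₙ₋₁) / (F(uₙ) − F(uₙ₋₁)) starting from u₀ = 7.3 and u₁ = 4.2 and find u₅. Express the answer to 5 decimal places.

F(7.3) = 23.3000000, F(4.2) = -12.3500000
u₂ = 4.2000000 − (-12.3500000)·(4.2000000 − 7.3000000) / (-12.3500000 − 23.3000000) = 4.2000000 − (38.2850000)/(-35.6500000) = 5.2739130
F(5.2739130) = -2.1758412
u₃ = 5.2739130 − (-2.1758412)·(5.2739130 − 4.2000000) / (-2.1758412 − (-12.3500000)) = 5.2739130 − (-2.3366643)/(10.1741588) = 5.5035796
F(5.5035796) = 0.2993887
u₄ = 5.5035796 − 0.2993887·(5.5035796 − 5.2739130) / (0.2993887 − (-2.1758412)) = 5.5035796 − (0.0687596)/(2.4752299) = 5.4758006
F(5.4758006) = -0.0056082
u₅ = 5.4758006 − (-0.0056082)·(5.4758006 − 5.5035796) / (-0.0056082 − 0.2993887) = 5.4758006 − (0.0001558)/(-0.3049969) = 5.4763114

5.47631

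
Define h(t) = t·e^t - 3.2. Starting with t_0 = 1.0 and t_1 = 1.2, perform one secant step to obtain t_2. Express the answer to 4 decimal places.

h(1.0) = -0.481718, h(1.2) = 0.784140
t_2 = 1.200000 − 0.784140·(1.200000 − 1.000000) / (0.784140 − (-0.481718)) = 1.200000 − (0.156828)/(1.265858) = 1.076109

1.0761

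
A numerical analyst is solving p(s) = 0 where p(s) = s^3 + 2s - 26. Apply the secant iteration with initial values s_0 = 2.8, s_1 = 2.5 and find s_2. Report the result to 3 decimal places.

2.733

p(2.8) = 1.55200, p(2.5) = -5.37500
s_2 = 2.50000 − (-5.37500)·(2.50000 − 2.80000) / (-5.37500 − 1.55200) = 2.50000 − (1.61250)/(-6.92700) = 2.73278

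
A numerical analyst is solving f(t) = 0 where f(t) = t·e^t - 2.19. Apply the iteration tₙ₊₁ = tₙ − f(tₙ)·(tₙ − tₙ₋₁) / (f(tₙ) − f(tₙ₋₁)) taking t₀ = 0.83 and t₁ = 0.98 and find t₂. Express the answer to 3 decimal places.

0.891

f(0.83) = -0.28655, f(0.98) = 0.42117
t₂ = 0.98000 − 0.42117·(0.98000 − 0.83000) / (0.42117 − (-0.28655)) = 0.98000 − (0.06318)/(0.70771) = 0.89073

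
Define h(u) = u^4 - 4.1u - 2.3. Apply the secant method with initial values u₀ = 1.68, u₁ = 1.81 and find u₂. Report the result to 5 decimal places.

1.75112

h(1.68) = -1.2220582, h(1.81) = 1.0118312
u₂ = 1.8100000 − 1.0118312·(1.8100000 − 1.6800000) / (1.0118312 − (-1.2220582)) = 1.8100000 − (0.1315381)/(2.2338895) = 1.7511170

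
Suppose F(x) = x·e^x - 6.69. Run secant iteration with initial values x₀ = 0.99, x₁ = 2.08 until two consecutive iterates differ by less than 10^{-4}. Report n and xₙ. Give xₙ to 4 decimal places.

F(0.99) = -4.025678, F(2.08) = 9.959295
x₂ = 2.080000 − 9.959295·(1.090000)/(13.984973) = 1.303765;  |Δ| = 0.776235
F(1.303765) = -1.888058
x₃ = 1.303765 − (-1.888058)·(-0.776235)/(-11.847353) = 1.427470;  |Δ| = 0.123705
F(1.427470) = -0.740109
x₄ = 1.427470 − (-0.740109)·(0.123705)/(1.147949) = 1.507225;  |Δ| = 0.079755
F(1.507225) = 0.113895
x₅ = 1.507225 − 0.113895·(0.079755)/(0.854003) = 1.496588;  |Δ| = 0.010637
F(1.496588) = -0.005600
x₆ = 1.496588 − (-0.005600)·(-0.010637)/(-0.119495) = 1.497087;  |Δ| = 0.000498
F(1.497087) = -0.000040
x₇ = 1.497087 − (-0.000040)·(0.000498)/(0.005560) = 1.497090;  |Δ| = 0.000004
|x₇ − x₆| = 0.000004 < 10^{-4}

n = 7, xₙ = 1.4971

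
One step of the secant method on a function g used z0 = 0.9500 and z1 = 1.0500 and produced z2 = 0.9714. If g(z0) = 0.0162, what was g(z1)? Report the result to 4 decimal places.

-0.0595

The secant line through (0.9500, 0.0162) and (1.0500, g(z1)) crosses zero at z2 = 0.9714.
So (0.9500, 0.0162), (1.0500, g(z1)), (0.9714, 0) are collinear:
g(z1) = 0.0162 · (1.0500 − 0.9714) / (0.9500 − 0.9714) = 0.0162 · (0.078600)/(-0.021400) = -0.059501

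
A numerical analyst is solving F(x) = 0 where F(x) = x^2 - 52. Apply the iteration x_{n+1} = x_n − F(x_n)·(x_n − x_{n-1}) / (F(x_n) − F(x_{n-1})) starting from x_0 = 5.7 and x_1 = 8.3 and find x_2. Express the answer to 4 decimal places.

F(5.7) = -19.510000, F(8.3) = 16.890000
x_2 = 8.300000 − 16.890000·(8.300000 − 5.700000) / (16.890000 − (-19.510000)) = 8.300000 − (43.914000)/(36.400000) = 7.093571

7.0936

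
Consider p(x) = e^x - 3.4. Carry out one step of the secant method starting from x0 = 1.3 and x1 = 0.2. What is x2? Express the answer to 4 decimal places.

1.1790

p(1.3) = 0.269297, p(0.2) = -2.178597
x2 = 0.200000 − (-2.178597)·(0.200000 − 1.300000) / (-2.178597 − 0.269297) = 0.200000 − (2.396457)/(-2.447894) = 1.178987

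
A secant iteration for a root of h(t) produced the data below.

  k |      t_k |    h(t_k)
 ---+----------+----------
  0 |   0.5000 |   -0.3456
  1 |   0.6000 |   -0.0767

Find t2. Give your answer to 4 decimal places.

0.6285

t2 = 0.6000 − (-0.0767)·(0.6000 − 0.5000) / (-0.0767 − (-0.3456))
   = 0.6000 − (-0.007670)/(0.268900) = 0.628524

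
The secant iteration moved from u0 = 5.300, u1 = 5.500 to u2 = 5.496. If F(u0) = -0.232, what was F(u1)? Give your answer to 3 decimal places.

0.005

The secant line through (5.300, -0.232) and (5.500, F(u1)) crosses zero at u2 = 5.496.
So (5.300, -0.232), (5.500, F(u1)), (5.496, 0) are collinear:
F(u1) = -0.232 · (5.500 − 5.496) / (5.300 − 5.496) = -0.232 · (0.00400)/(-0.19600) = 0.00473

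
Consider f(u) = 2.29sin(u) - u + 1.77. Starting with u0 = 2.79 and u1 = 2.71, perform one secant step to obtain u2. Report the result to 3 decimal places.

f(2.79) = -0.23134, f(2.71) = 0.01795
u2 = 2.71000 − 0.01795·(2.71000 − 2.79000) / (0.01795 − (-0.23134)) = 2.71000 − (-0.00144)/(0.24929) = 2.71576

2.716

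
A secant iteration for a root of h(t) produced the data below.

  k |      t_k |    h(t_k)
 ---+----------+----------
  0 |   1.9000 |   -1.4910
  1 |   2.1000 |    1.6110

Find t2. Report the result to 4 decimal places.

1.9961

t2 = 2.1000 − 1.6110·(2.1000 − 1.9000) / (1.6110 − (-1.4910))
   = 2.1000 − (0.322200)/(3.102000) = 1.996132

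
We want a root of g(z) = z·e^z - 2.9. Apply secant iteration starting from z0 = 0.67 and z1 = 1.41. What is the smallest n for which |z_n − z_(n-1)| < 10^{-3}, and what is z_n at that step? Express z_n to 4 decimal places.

n = 6, z_n = 1.0326

g(0.67) = -1.590661, g(1.41) = 2.875297
z2 = 1.410000 − 2.875297·(0.740000)/(4.465958) = 0.933569;  |Δ| = 0.476431
g(0.933569) = -0.525400
z3 = 0.933569 − (-0.525400)·(-0.476431)/(-3.400697) = 1.007177;  |Δ| = 0.073607
g(1.007177) = -0.142491
z4 = 1.007177 − (-0.142491)·(0.073607)/(0.382909) = 1.034568;  |Δ| = 0.027391
g(1.034568) = 0.011161
z5 = 1.034568 − 0.011161·(0.027391)/(0.153652) = 1.032578;  |Δ| = 0.001990
g(1.032578) = -0.000213
z6 = 1.032578 − (-0.000213)·(-0.001990)/(-0.011374) = 1.032616;  |Δ| = 0.000037
|z6 − z5| = 0.000037 < 10^{-3}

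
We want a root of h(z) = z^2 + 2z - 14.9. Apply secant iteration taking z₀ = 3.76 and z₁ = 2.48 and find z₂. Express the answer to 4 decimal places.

h(3.76) = 6.757600, h(2.48) = -3.789600
z₂ = 2.480000 − (-3.789600)·(2.480000 − 3.760000) / (-3.789600 − 6.757600) = 2.480000 − (4.850688)/(-10.547200) = 2.939903

2.9399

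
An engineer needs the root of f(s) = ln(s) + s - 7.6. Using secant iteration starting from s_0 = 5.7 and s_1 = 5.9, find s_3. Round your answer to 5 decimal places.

5.83596

f(5.7) = -0.1595338, f(5.9) = 0.0749524
s_2 = 5.9000000 − 0.0749524·(5.9000000 − 5.7000000) / (0.0749524 − (-0.1595338)) = 5.9000000 − (0.0149905)/(0.2344862) = 5.8360710
f(5.8360710) = 0.0001288
s_3 = 5.8360710 − 0.0001288·(5.8360710 − 5.9000000) / (0.0001288 − 0.0749524) = 5.8360710 − (-0.0000082)/(-0.0748236) = 5.8359610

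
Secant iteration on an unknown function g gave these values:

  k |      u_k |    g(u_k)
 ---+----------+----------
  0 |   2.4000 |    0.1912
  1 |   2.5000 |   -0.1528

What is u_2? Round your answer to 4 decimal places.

u_2 = 2.5000 − (-0.1528)·(2.5000 − 2.4000) / (-0.1528 − 0.1912)
   = 2.5000 − (-0.015280)/(-0.344000) = 2.455581

2.4556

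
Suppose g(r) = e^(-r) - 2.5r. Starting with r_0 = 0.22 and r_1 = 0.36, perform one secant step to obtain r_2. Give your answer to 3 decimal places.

g(0.22) = 0.25252, g(0.36) = -0.20232
r_2 = 0.36000 − (-0.20232)·(0.36000 − 0.22000) / (-0.20232 − 0.25252) = 0.36000 − (-0.02833)/(-0.45484) = 0.29773

0.298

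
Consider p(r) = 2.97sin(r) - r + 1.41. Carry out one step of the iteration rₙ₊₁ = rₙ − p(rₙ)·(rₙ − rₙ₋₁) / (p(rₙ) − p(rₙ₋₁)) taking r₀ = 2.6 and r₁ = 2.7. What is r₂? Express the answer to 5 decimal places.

2.69428

p(2.6) = 0.3410391, p(2.7) = -0.0206818
r₂ = 2.7000000 − (-0.0206818)·(2.7000000 − 2.6000000) / (-0.0206818 − 0.3410391) = 2.7000000 − (-0.0020682)/(-0.3617208) = 2.6942824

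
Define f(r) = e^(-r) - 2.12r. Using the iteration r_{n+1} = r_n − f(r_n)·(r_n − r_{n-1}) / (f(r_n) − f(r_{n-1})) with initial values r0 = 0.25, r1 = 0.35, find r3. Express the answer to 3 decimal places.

0.337

f(0.25) = 0.24880, f(0.35) = -0.03731
r2 = 0.35000 − (-0.03731)·(0.35000 − 0.25000) / (-0.03731 − 0.24880) = 0.35000 − (-0.00373)/(-0.28611) = 0.33696
f(0.33696) = -0.00042
r3 = 0.33696 − (-0.00042)·(0.33696 − 0.35000) / (-0.00042 − (-0.03731)) = 0.33696 − (0.00001)/(0.03690) = 0.33681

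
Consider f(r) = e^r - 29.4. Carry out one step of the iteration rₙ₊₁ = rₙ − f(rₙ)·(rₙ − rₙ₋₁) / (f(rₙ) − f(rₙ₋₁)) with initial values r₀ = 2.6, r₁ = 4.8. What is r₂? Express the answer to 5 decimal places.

2.92449

f(2.6) = -15.9362620, f(4.8) = 92.1104175
r₂ = 4.8000000 − 92.1104175·(4.8000000 − 2.6000000) / (92.1104175 − (-15.9362620)) = 4.8000000 − (202.6429185)/(108.0466795) = 2.9244873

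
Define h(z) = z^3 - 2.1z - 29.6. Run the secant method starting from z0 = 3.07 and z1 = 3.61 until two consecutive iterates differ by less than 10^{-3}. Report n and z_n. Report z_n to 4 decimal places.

n = 5, z_n = 3.3193

h(3.07) = -7.112557, h(3.61) = 9.864881
z2 = 3.610000 − 9.864881·(0.540000)/(16.977438) = 3.296229;  |Δ| = 0.313771
h(3.296229) = -0.708153
z3 = 3.296229 − (-0.708153)·(-0.313771)/(-10.573034) = 3.317244;  |Δ| = 0.021016
h(3.317244) = -0.062899
z4 = 3.317244 − (-0.062899)·(0.021016)/(0.645254) = 3.319293;  |Δ| = 0.002049
h(3.319293) = 0.000469
z5 = 3.319293 − 0.000469·(0.002049)/(0.063369) = 3.319278;  |Δ| = 0.000015
|z5 − z4| = 0.000015 < 10^{-3}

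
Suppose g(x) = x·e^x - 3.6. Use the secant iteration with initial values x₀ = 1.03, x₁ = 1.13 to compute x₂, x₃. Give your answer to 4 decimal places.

1.1466, 1.1453

g(1.03) = -0.714902, g(1.13) = -0.101908
x₂ = 1.130000 − (-0.101908)·(1.130000 − 1.030000) / (-0.101908 − (-0.714902)) = 1.130000 − (-0.010191)/(0.612994) = 1.146625
g(1.146625) = 0.009059
x₃ = 1.146625 − 0.009059·(1.146625 − 1.130000) / (0.009059 − (-0.101908)) = 1.146625 − (0.000151)/(0.110968) = 1.145267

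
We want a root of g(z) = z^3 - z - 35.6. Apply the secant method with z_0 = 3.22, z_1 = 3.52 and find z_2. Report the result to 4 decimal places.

3.3842

g(3.22) = -5.433752, g(3.52) = 4.494208
z_2 = 3.520000 − 4.494208·(3.520000 − 3.220000) / (4.494208 − (-5.433752)) = 3.520000 − (1.348262)/(9.927960) = 3.384195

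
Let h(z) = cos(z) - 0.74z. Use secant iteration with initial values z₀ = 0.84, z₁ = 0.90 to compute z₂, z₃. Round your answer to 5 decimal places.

0.87049, 0.87068

h(0.84) = 0.0458628, h(0.90) = -0.0443900
z₂ = 0.9000000 − (-0.0443900)·(0.9000000 − 0.8400000) / (-0.0443900 − 0.0458628) = 0.9000000 − (-0.0026634)/(-0.0902529) = 0.8704896
h(0.8704896) = 0.0002900
z₃ = 0.8704896 − 0.0002900·(0.8704896 − 0.9000000) / (0.0002900 − (-0.0443900)) = 0.8704896 − (-0.0000086)/(0.0446800) = 0.8706811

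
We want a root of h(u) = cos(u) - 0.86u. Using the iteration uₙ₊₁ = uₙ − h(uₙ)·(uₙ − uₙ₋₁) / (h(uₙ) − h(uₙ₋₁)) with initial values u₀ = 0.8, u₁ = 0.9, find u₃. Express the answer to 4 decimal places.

h(0.8) = 0.008707, h(0.9) = -0.152390
u₂ = 0.900000 − (-0.152390)·(0.900000 − 0.800000) / (-0.152390 − 0.008707) = 0.900000 − (-0.015239)/(-0.161097) = 0.805405
h(0.805405) = 0.000172
u₃ = 0.805405 − 0.000172·(0.805405 − 0.900000) / (0.000172 − (-0.152390)) = 0.805405 − (-0.000016)/(0.152562) = 0.805511

0.8055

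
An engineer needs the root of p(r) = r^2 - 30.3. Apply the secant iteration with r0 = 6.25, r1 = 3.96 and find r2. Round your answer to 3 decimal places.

5.392

p(6.25) = 8.76250, p(3.96) = -14.61840
r2 = 3.96000 − (-14.61840)·(3.96000 − 6.25000) / (-14.61840 − 8.76250) = 3.96000 − (33.47614)/(-23.38090) = 5.39177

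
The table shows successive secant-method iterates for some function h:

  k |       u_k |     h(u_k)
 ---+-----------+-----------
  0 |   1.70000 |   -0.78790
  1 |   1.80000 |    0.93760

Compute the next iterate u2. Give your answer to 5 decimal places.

u2 = 1.80000 − 0.93760·(1.80000 − 1.70000) / (0.93760 − (-0.78790))
   = 1.80000 − (0.0937600)/(1.7255000) = 1.7456621

1.74566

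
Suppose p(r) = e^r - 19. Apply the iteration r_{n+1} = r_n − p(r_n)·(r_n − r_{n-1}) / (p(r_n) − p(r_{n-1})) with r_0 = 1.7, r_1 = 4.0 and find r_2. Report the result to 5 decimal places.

2.33329

p(1.7) = -13.5260526, p(4.0) = 35.5981500
r_2 = 4.0000000 − 35.5981500·(4.0000000 − 1.7000000) / (35.5981500 − (-13.5260526)) = 4.0000000 − (81.8757451)/(49.1242026) = 2.3332911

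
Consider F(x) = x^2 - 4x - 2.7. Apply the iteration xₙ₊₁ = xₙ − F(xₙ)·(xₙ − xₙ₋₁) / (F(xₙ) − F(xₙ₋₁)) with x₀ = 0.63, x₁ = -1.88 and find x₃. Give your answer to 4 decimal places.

-0.5257

F(0.63) = -4.823100, F(-1.88) = 8.354400
x₂ = -1.880000 − 8.354400·(-1.880000 − 0.630000) / (8.354400 − (-4.823100)) = -1.880000 − (-20.969544)/(13.177500) = -0.288686
F(-0.288686) = -1.461918
x₃ = -0.288686 − (-1.461918)·(-0.288686 − (-1.880000)) / (-1.461918 − 8.354400) = -0.288686 − (-2.326371)/(-9.816318) = -0.525676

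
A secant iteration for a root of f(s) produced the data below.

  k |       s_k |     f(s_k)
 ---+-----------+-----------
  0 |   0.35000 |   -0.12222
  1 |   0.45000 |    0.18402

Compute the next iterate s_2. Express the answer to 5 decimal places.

s_2 = 0.45000 − 0.18402·(0.45000 − 0.35000) / (0.18402 − (-0.12222))
   = 0.45000 − (0.0184020)/(0.3062400) = 0.3899099

0.38991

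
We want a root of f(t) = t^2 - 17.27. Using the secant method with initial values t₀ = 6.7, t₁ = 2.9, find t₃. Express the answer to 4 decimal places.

4.2179

f(6.7) = 27.620000, f(2.9) = -8.860000
t₂ = 2.900000 − (-8.860000)·(2.900000 − 6.700000) / (-8.860000 − 27.620000) = 2.900000 − (33.668000)/(-36.480000) = 3.822917
f(3.822917) = -2.655308
t₃ = 3.822917 − (-2.655308)·(3.822917 − 2.900000) / (-2.655308 − (-8.860000)) = 3.822917 − (-2.450628)/(6.204692) = 4.217880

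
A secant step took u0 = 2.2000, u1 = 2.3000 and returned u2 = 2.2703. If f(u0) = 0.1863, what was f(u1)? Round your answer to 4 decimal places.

The secant line through (2.2000, 0.1863) and (2.3000, f(u1)) crosses zero at u2 = 2.2703.
So (2.2000, 0.1863), (2.3000, f(u1)), (2.2703, 0) are collinear:
f(u1) = 0.1863 · (2.3000 − 2.2703) / (2.2000 − 2.2703) = 0.1863 · (0.029700)/(-0.070300) = -0.078707

-0.0787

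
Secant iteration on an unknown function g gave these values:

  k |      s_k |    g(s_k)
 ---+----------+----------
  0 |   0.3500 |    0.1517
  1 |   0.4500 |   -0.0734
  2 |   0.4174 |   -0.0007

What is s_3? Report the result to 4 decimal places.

s_3 = 0.4174 − (-0.0007)·(0.4174 − 0.4500) / (-0.0007 − (-0.0734))
   = 0.4174 − (0.000023)/(0.072700) = 0.417086

0.4171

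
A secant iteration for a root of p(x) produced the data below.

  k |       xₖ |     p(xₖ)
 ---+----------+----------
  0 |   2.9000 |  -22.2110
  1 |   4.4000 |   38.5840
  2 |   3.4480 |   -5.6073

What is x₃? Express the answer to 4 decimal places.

x₃ = 3.4480 − (-5.6073)·(3.4480 − 4.4000) / (-5.6073 − 38.5840)
   = 3.4480 − (5.338150)/(-44.191300) = 3.568796

3.5688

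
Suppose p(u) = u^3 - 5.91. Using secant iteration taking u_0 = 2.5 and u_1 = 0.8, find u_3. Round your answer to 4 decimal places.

2.2410

p(2.5) = 9.715000, p(0.8) = -5.398000
u_2 = 0.800000 − (-5.398000)·(0.800000 − 2.500000) / (-5.398000 − 9.715000) = 0.800000 − (9.176600)/(-15.113000) = 1.407199
p(1.407199) = -3.123451
u_3 = 1.407199 − (-3.123451)·(1.407199 − 0.800000) / (-3.123451 − (-5.398000)) = 1.407199 − (-1.896557)/(2.274549) = 2.241016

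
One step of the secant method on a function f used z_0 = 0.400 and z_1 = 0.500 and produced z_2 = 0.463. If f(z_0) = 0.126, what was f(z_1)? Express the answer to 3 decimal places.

The secant line through (0.400, 0.126) and (0.500, f(z_1)) crosses zero at z_2 = 0.463.
So (0.400, 0.126), (0.500, f(z_1)), (0.463, 0) are collinear:
f(z_1) = 0.126 · (0.500 − 0.463) / (0.400 − 0.463) = 0.126 · (0.03700)/(-0.06300) = -0.07400

-0.074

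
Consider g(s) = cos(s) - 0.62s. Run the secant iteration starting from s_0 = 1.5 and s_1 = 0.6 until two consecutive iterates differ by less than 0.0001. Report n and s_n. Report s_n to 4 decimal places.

g(1.5) = -0.859263, g(0.6) = 0.453336
s_2 = 0.600000 − 0.453336·(-0.900000)/(1.312598) = 0.910835;  |Δ| = 0.310835
g(0.910835) = 0.048368
s_3 = 0.910835 − 0.048368·(0.310835)/(-0.404968) = 0.947961;  |Δ| = 0.037125
g(0.947961) = -0.004395
s_4 = 0.947961 − (-0.004395)·(0.037125)/(-0.052763) = 0.944868;  |Δ| = 0.003092
g(0.944868) = 0.000031
s_5 = 0.944868 − 0.000031·(-0.003092)/(0.004426) = 0.944890;  |Δ| = 0.000022
|s_5 − s_4| = 0.000022 < 0.0001

n = 5, s_n = 0.9449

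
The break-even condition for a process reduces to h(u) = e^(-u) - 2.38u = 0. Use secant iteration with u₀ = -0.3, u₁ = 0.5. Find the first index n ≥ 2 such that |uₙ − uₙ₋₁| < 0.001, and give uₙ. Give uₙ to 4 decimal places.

h(-0.3) = 2.063859, h(0.5) = -0.583469
u₂ = 0.500000 − (-0.583469)·(0.800000)/(-2.647328) = 0.323681;  |Δ| = 0.176319
h(0.323681) = -0.046878
u₃ = 0.323681 − (-0.046878)·(-0.176319)/(0.536591) = 0.308277;  |Δ| = 0.015404
h(0.308277) = 0.001013
u₄ = 0.308277 − 0.001013·(-0.015404)/(0.047892) = 0.308603;  |Δ| = 0.000326
|u₄ − u₃| = 0.000326 < 0.001

n = 4, uₙ = 0.3086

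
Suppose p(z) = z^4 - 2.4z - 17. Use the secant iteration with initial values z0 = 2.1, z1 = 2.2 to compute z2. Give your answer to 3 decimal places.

p(2.1) = -2.59190, p(2.2) = 1.14560
z2 = 2.20000 − 1.14560·(2.20000 − 2.10000) / (1.14560 − (-2.59190)) = 2.20000 − (0.11456)/(3.73750) = 2.16935

2.169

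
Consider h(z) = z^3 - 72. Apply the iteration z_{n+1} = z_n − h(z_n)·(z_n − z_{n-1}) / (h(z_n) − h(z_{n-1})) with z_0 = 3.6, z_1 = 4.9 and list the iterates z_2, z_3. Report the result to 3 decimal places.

h(3.6) = -25.34400, h(4.9) = 45.64900
z_2 = 4.90000 − 45.64900·(4.90000 − 3.60000) / (45.64900 − (-25.34400)) = 4.90000 − (59.34370)/(70.99300) = 4.06409
h(4.06409) = -4.87409
z_3 = 4.06409 − (-4.87409)·(4.06409 − 4.90000) / (-4.87409 − 45.64900) = 4.06409 − (4.07429)/(-50.52309) = 4.14473

4.064, 4.145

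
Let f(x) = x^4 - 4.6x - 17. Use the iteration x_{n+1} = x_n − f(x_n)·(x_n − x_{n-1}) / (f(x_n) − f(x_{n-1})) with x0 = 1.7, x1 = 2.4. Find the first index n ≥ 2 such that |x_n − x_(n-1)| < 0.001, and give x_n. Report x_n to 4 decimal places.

f(1.7) = -16.467900, f(2.4) = 5.137600
x2 = 2.400000 − 5.137600·(0.700000)/(21.605500) = 2.233546;  |Δ| = 0.166454
f(2.233546) = -2.386904
x3 = 2.233546 − (-2.386904)·(-0.166454)/(-7.524504) = 2.286348;  |Δ| = 0.052802
f(2.286348) = -0.191617
x4 = 2.286348 − (-0.191617)·(0.052802)/(2.195287) = 2.290957;  |Δ| = 0.004609
f(2.290957) = 0.008183
x5 = 2.290957 − 0.008183·(0.004609)/(0.199800) = 2.290768;  |Δ| = 0.000189
|x5 − x4| = 0.000189 < 0.001

n = 5, x_n = 2.2908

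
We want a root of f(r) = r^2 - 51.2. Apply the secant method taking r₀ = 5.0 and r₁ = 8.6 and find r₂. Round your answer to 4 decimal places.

f(5.0) = -26.200000, f(8.6) = 22.760000
r₂ = 8.600000 − 22.760000·(8.600000 − 5.000000) / (22.760000 − (-26.200000)) = 8.600000 − (81.936000)/(48.960000) = 6.926471

6.9265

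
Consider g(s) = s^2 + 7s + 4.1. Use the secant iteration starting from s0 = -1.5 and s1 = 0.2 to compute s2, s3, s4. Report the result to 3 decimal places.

-0.772, -0.662, -0.645

g(-1.5) = -4.15000, g(0.2) = 5.54000
s2 = 0.20000 − 5.54000·(0.20000 − (-1.50000)) / (5.54000 − (-4.15000)) = 0.20000 − (9.41800)/(9.69000) = -0.77193
g(-0.77193) = -0.70763
s3 = -0.77193 − (-0.70763)·(-0.77193 − 0.20000) / (-0.70763 − 5.54000) = -0.77193 − (0.68777)/(-6.24763) = -0.66184
g(-0.66184) = -0.09488
s4 = -0.66184 − (-0.09488)·(-0.66184 − (-0.77193)) / (-0.09488 − (-0.70763)) = -0.66184 − (-0.01044)/(0.61276) = -0.64480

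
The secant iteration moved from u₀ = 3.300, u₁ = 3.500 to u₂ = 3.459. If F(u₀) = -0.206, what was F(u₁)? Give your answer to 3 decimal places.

The secant line through (3.300, -0.206) and (3.500, F(u₁)) crosses zero at u₂ = 3.459.
So (3.300, -0.206), (3.500, F(u₁)), (3.459, 0) are collinear:
F(u₁) = -0.206 · (3.500 − 3.459) / (3.300 − 3.459) = -0.206 · (0.04100)/(-0.15900) = 0.05312

0.053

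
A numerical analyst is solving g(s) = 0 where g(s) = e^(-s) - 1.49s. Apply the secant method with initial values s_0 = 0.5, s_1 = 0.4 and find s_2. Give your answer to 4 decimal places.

0.4349

g(0.5) = -0.138469, g(0.4) = 0.074320
s_2 = 0.400000 − 0.074320·(0.400000 − 0.500000) / (0.074320 − (-0.138469)) = 0.400000 − (-0.007432)/(0.212789) = 0.434927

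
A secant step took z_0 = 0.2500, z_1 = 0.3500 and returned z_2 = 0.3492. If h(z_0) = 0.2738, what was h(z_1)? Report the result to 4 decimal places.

The secant line through (0.2500, 0.2738) and (0.3500, h(z_1)) crosses zero at z_2 = 0.3492.
So (0.2500, 0.2738), (0.3500, h(z_1)), (0.3492, 0) are collinear:
h(z_1) = 0.2738 · (0.3500 − 0.3492) / (0.2500 − 0.3492) = 0.2738 · (0.000800)/(-0.099200) = -0.002208

-0.0022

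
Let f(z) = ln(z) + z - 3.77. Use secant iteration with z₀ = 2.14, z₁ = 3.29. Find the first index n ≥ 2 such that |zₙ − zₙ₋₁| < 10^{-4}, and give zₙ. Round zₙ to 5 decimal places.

f(2.14) = -0.8691942, f(3.29) = 0.7108876
z₂ = 3.2900000 − 0.7108876·(1.1500000)/(1.5800817) = 2.7726086;  |Δ| = 0.5173914
f(2.7726086) = 0.0223972
z₃ = 2.7726086 − 0.0223972·(-0.5173914)/(-0.6884904) = 2.7557774;  |Δ| = 0.0168312
f(2.7557774) = -0.0005230
z₄ = 2.7557774 − (-0.0005230)·(-0.0168312)/(-0.0229202) = 2.7561615;  |Δ| = 0.0003841
f(2.7561615) = 0.0000004
z₅ = 2.7561615 − 0.0000004·(0.0003841)/(0.0005234) = 2.7561612;  |Δ| = 0.0000003
|z₅ − z₄| = 0.0000003 < 10^{-4}

n = 5, zₙ = 2.75616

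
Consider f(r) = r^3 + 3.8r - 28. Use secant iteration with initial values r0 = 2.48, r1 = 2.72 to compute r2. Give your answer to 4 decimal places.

f(2.48) = -3.323008, f(2.72) = 2.459648
r2 = 2.720000 − 2.459648·(2.720000 − 2.480000) / (2.459648 − (-3.323008)) = 2.720000 − (0.590316)/(5.782656) = 2.617916

2.6179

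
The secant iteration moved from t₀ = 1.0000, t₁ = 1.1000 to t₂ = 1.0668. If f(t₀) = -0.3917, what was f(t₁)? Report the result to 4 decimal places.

0.1947

The secant line through (1.0000, -0.3917) and (1.1000, f(t₁)) crosses zero at t₂ = 1.0668.
So (1.0000, -0.3917), (1.1000, f(t₁)), (1.0668, 0) are collinear:
f(t₁) = -0.3917 · (1.1000 − 1.0668) / (1.0000 − 1.0668) = -0.3917 · (0.033200)/(-0.066800) = 0.194677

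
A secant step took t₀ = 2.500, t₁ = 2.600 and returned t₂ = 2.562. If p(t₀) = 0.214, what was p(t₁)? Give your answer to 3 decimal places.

-0.131

The secant line through (2.500, 0.214) and (2.600, p(t₁)) crosses zero at t₂ = 2.562.
So (2.500, 0.214), (2.600, p(t₁)), (2.562, 0) are collinear:
p(t₁) = 0.214 · (2.600 − 2.562) / (2.500 − 2.562) = 0.214 · (0.03800)/(-0.06200) = -0.13116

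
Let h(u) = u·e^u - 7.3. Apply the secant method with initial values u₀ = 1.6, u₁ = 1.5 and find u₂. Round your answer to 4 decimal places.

h(1.6) = 0.624852, h(1.5) = -0.577466
u₂ = 1.500000 − (-0.577466)·(1.500000 − 1.600000) / (-0.577466 − 0.624852) = 1.500000 − (0.057747)/(-1.202318) = 1.548029

1.5480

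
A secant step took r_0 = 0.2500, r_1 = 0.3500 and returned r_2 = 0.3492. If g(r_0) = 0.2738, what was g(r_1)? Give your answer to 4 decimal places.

The secant line through (0.2500, 0.2738) and (0.3500, g(r_1)) crosses zero at r_2 = 0.3492.
So (0.2500, 0.2738), (0.3500, g(r_1)), (0.3492, 0) are collinear:
g(r_1) = 0.2738 · (0.3500 − 0.3492) / (0.2500 − 0.3492) = 0.2738 · (0.000800)/(-0.099200) = -0.002208

-0.0022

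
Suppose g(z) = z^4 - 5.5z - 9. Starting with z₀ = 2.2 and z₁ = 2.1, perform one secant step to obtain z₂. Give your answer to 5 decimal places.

2.13215

g(2.2) = 2.3256000, g(2.1) = -1.1019000
z₂ = 2.1000000 − (-1.1019000)·(2.1000000 − 2.2000000) / (-1.1019000 − 2.3256000) = 2.1000000 − (0.1101900)/(-3.4275000) = 2.1321488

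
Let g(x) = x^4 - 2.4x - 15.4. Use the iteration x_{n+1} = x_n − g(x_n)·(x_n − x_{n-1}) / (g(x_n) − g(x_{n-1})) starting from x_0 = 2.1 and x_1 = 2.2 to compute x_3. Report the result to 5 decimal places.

g(2.1) = -0.9919000, g(2.2) = 2.7456000
x_2 = 2.2000000 − 2.7456000·(2.2000000 − 2.1000000) / (2.7456000 − (-0.9919000)) = 2.2000000 − (0.2745600)/(3.7375000) = 2.1265391
g(2.1265391) = -0.0536844
x_3 = 2.1265391 − (-0.0536844)·(2.1265391 − 2.2000000) / (-0.0536844 − 2.7456000) = 2.1265391 − (0.0039437)/(-2.7992844) = 2.1279480

2.12795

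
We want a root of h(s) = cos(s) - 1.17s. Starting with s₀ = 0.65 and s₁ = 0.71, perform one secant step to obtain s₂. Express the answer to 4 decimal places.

0.6698

h(0.65) = 0.035584, h(0.71) = -0.072338
s₂ = 0.710000 − (-0.072338)·(0.710000 − 0.650000) / (-0.072338 − 0.035584) = 0.710000 − (-0.004340)/(-0.107922) = 0.669783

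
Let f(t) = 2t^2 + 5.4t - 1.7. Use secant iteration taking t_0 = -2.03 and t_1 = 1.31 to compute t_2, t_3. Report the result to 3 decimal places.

-0.914, -0.112

f(-2.03) = -4.42020, f(1.31) = 8.80620
t_2 = 1.31000 − 8.80620·(1.31000 − (-2.03000)) / (8.80620 − (-4.42020)) = 1.31000 − (29.41271)/(13.22640) = -0.91379
f(-0.91379) = -4.96444
t_3 = -0.91379 − (-4.96444)·(-0.91379 − 1.31000) / (-4.96444 − 8.80620) = -0.91379 − (11.03986)/(-13.77064) = -0.11209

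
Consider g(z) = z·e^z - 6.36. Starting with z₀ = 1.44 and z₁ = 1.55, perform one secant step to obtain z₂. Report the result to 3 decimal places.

g(1.44) = -0.28220, g(1.55) = 0.94278
z₂ = 1.55000 − 0.94278·(1.55000 − 1.44000) / (0.94278 − (-0.28220)) = 1.55000 − (0.10371)/(1.22498) = 1.46534

1.465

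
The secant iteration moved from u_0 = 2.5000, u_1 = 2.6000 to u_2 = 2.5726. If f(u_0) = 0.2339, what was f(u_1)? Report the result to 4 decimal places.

-0.0883

The secant line through (2.5000, 0.2339) and (2.6000, f(u_1)) crosses zero at u_2 = 2.5726.
So (2.5000, 0.2339), (2.6000, f(u_1)), (2.5726, 0) are collinear:
f(u_1) = 0.2339 · (2.6000 − 2.5726) / (2.5000 − 2.5726) = 0.2339 · (0.027400)/(-0.072600) = -0.088276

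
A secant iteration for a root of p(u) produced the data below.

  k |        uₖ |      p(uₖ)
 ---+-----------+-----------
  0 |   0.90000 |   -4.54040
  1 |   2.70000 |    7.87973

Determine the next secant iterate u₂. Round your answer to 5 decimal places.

1.55802

u₂ = 2.70000 − 7.87973·(2.70000 − 0.90000) / (7.87973 − (-4.54040))
   = 2.70000 − (14.1835140)/(12.4201300) = 1.5580221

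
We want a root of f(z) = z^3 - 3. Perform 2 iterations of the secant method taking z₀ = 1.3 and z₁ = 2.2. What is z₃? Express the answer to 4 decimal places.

f(1.3) = -0.803000, f(2.2) = 7.648000
z₂ = 2.200000 − 7.648000·(2.200000 − 1.300000) / (7.648000 − (-0.803000)) = 2.200000 − (6.883200)/(8.451000) = 1.385517
f(1.385517) = -0.340285
z₃ = 1.385517 − (-0.340285)·(1.385517 − 2.200000) / (-0.340285 − 7.648000) = 1.385517 − (0.277156)/(-7.988285) = 1.420212

1.4202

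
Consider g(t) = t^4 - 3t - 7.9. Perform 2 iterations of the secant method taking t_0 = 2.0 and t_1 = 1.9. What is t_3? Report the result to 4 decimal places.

1.9228

g(2.0) = 2.100000, g(1.9) = -0.567900
t_2 = 1.900000 − (-0.567900)·(1.900000 − 2.000000) / (-0.567900 − 2.100000) = 1.900000 − (0.056790)/(-2.667900) = 1.921286
g(1.921286) = -0.037858
t_3 = 1.921286 − (-0.037858)·(1.921286 − 1.900000) / (-0.037858 − (-0.567900)) = 1.921286 − (-0.000806)/(0.530042) = 1.922807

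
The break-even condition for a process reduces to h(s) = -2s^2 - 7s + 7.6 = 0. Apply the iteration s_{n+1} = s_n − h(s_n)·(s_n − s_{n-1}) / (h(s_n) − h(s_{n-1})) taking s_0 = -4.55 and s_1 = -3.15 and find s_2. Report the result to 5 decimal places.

-4.31726

h(-4.55) = -1.9550000, h(-3.15) = 9.8050000
s_2 = -3.1500000 − 9.8050000·(-3.1500000 − (-4.5500000)) / (9.8050000 − (-1.9550000)) = -3.1500000 − (13.7270000)/(11.7600000) = -4.3172619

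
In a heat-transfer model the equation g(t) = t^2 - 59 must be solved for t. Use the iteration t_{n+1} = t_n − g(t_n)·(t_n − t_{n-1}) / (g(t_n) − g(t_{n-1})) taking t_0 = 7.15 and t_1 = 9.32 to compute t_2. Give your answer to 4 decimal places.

7.6283

g(7.15) = -7.877500, g(9.32) = 27.862400
t_2 = 9.320000 − 27.862400·(9.320000 − 7.150000) / (27.862400 − (-7.877500)) = 9.320000 − (60.461408)/(35.739900) = 7.628294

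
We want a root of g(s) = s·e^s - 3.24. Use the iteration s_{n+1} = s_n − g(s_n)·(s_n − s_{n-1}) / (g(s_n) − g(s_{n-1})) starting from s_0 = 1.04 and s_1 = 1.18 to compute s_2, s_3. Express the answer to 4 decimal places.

g(1.04) = -0.297614, g(1.18) = 0.600162
s_2 = 1.180000 − 0.600162·(1.180000 − 1.040000) / (0.600162 − (-0.297614)) = 1.180000 − (0.084023)/(0.897776) = 1.086410
g(1.086410) = -0.020297
s_3 = 1.086410 − (-0.020297)·(1.086410 − 1.180000) / (-0.020297 − 0.600162) = 1.086410 − (0.001900)/(-0.620458) = 1.089472

1.0864, 1.0895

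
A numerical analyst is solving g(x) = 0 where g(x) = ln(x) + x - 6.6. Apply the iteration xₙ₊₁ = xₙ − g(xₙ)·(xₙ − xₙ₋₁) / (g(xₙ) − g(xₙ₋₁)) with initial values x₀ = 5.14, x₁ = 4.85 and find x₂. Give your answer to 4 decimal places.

4.9925

g(5.14) = 0.177053, g(4.85) = -0.171021
x₂ = 4.850000 − (-0.171021)·(4.850000 − 5.140000) / (-0.171021 − 0.177053) = 4.850000 − (0.049596)/(-0.348074) = 4.992487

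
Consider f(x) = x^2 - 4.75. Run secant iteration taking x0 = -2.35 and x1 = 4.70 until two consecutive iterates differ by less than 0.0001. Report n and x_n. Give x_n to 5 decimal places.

n = 8, x_n = -2.17945

f(-2.35) = 0.7725000, f(4.70) = 17.3400000
x2 = 4.7000000 − 17.3400000·(7.0500000)/(16.5675000) = -2.6787234;  |Δ| = 7.3787234
f(-2.6787234) = 2.4255591
x3 = -2.6787234 − 2.4255591·(-7.3787234)/(-14.9144409) = -3.8787368;  |Δ| = 1.2000134
f(-3.8787368) = 10.2945995
x4 = -3.8787368 − 10.2945995·(-1.2000134)/(7.8690404) = -2.3088303;  |Δ| = 1.5699065
f(-2.3088303) = 0.5806975
x5 = -2.3088303 − 0.5806975·(1.5699065)/(-9.7139020) = -2.2149813;  |Δ| = 0.0938491
f(-2.2149813) = 0.1561419
x6 = -2.2149813 − 0.1561419·(0.0938491)/(-0.4245556) = -2.1804657;  |Δ| = 0.0345156
f(-2.1804657) = 0.0044306
x7 = -2.1804657 − 0.0044306·(0.0345156)/(-0.1517114) = -2.1794577;  |Δ| = 0.0010080
f(-2.1794577) = 0.0000358
x8 = -2.1794577 − 0.0000358·(0.0010080)/(-0.0043948) = -2.1794495;  |Δ| = 0.0000082
|x8 − x7| = 0.0000082 < 0.0001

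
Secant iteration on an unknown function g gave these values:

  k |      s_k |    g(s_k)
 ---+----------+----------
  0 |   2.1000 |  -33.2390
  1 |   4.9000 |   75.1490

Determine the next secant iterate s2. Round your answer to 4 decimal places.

s2 = 4.9000 − 75.1490·(4.9000 − 2.1000) / (75.1490 − (-33.2390))
   = 4.9000 − (210.417200)/(108.388000) = 2.958667

2.9587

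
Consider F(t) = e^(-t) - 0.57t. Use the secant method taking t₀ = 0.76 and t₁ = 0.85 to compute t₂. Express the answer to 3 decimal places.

0.794

F(0.76) = 0.03447, F(0.85) = -0.05709
t₂ = 0.85000 − (-0.05709)·(0.85000 − 0.76000) / (-0.05709 − 0.03447) = 0.85000 − (-0.00514)/(-0.09155) = 0.79388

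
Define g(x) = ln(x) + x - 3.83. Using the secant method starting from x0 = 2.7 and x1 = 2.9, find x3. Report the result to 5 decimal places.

g(2.7) = -0.1367482, g(2.9) = 0.1347107
x2 = 2.9000000 − 0.1347107·(2.9000000 − 2.7000000) / (0.1347107 − (-0.1367482)) = 2.9000000 − (0.0269421)/(0.2714590) = 2.8007506
g(2.8007506) = 0.0006380
x3 = 2.8007506 − 0.0006380·(2.8007506 − 2.9000000) / (0.0006380 − 0.1347107) = 2.8007506 − (-0.0000633)/(-0.1340727) = 2.8002783

2.80028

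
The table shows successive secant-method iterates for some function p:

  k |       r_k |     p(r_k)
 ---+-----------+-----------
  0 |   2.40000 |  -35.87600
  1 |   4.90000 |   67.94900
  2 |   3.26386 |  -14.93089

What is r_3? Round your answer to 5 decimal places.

3.55861

r_3 = 3.26386 − (-14.93089)·(3.26386 − 4.90000) / (-14.93089 − 67.94900)
   = 3.26386 − (24.4290264)/(-82.8798900) = 3.5586122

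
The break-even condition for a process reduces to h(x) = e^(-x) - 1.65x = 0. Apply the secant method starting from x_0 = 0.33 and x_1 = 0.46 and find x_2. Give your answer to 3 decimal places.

h(0.33) = 0.17442, h(0.46) = -0.12772
x_2 = 0.46000 − (-0.12772)·(0.46000 − 0.33000) / (-0.12772 − 0.17442) = 0.46000 − (-0.01660)/(-0.30214) = 0.40505

0.405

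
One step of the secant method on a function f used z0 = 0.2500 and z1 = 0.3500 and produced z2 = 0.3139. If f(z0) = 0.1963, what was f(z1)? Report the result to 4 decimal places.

The secant line through (0.2500, 0.1963) and (0.3500, f(z1)) crosses zero at z2 = 0.3139.
So (0.2500, 0.1963), (0.3500, f(z1)), (0.3139, 0) are collinear:
f(z1) = 0.1963 · (0.3500 − 0.3139) / (0.2500 − 0.3139) = 0.1963 · (0.036100)/(-0.063900) = -0.110899

-0.1109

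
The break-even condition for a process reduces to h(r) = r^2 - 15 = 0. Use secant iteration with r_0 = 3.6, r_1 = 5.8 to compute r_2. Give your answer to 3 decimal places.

3.817

h(3.6) = -2.04000, h(5.8) = 18.64000
r_2 = 5.80000 − 18.64000·(5.80000 − 3.60000) / (18.64000 − (-2.04000)) = 5.80000 − (41.00800)/(20.68000) = 3.81702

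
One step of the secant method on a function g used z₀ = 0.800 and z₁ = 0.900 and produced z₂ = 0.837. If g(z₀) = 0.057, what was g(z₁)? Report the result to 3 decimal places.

-0.097

The secant line through (0.800, 0.057) and (0.900, g(z₁)) crosses zero at z₂ = 0.837.
So (0.800, 0.057), (0.900, g(z₁)), (0.837, 0) are collinear:
g(z₁) = 0.057 · (0.900 − 0.837) / (0.800 − 0.837) = 0.057 · (0.06300)/(-0.03700) = -0.09705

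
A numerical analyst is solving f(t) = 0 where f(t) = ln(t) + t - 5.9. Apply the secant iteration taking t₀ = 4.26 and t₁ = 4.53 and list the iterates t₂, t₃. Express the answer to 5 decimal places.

f(4.26) = -0.1907308, f(4.53) = 0.1407219
t₂ = 4.5300000 − 0.1407219·(4.5300000 − 4.2600000) / (0.1407219 − (-0.1907308)) = 4.5300000 − (0.0379949)/(0.3314528) = 4.4153685
f(4.4153685) = 0.0004598
t₃ = 4.4153685 − 0.0004598·(4.4153685 − 4.5300000) / (0.0004598 − 0.1407219) = 4.4153685 − (-0.0000527)/(-0.1402621) = 4.4149927

4.41537, 4.41499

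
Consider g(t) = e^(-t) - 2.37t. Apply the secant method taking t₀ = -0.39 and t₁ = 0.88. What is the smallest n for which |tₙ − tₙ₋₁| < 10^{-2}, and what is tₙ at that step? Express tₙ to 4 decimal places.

g(-0.39) = 2.401281, g(0.88) = -1.670817
t₂ = 0.880000 − (-1.670817)·(1.270000)/(-4.072098) = 0.358908;  |Δ| = 0.521092
g(0.358908) = -0.152173
t₃ = 0.358908 − (-0.152173)·(-0.521092)/(1.518644) = 0.306693;  |Δ| = 0.052215
g(0.306693) = 0.009015
t₄ = 0.306693 − 0.009015·(-0.052215)/(0.161188) = 0.309613;  |Δ| = 0.002920
|t₄ − t₃| = 0.002920 < 10^{-2}

n = 4, tₙ = 0.3096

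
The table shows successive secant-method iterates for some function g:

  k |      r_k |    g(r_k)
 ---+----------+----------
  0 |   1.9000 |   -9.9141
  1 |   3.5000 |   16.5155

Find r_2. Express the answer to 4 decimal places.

r_2 = 3.5000 − 16.5155·(3.5000 − 1.9000) / (16.5155 − (-9.9141))
   = 3.5000 − (26.424800)/(26.429600) = 2.500182

2.5002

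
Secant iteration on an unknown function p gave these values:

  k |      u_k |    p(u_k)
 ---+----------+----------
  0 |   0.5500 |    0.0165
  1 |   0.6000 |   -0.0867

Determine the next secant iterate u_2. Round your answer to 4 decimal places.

u_2 = 0.6000 − (-0.0867)·(0.6000 − 0.5500) / (-0.0867 − 0.0165)
   = 0.6000 − (-0.004335)/(-0.103200) = 0.557994

0.5580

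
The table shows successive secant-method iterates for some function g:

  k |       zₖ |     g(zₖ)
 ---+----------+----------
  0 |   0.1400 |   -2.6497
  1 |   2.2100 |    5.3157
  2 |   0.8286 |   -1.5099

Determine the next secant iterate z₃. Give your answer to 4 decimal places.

1.1342

z₃ = 0.8286 − (-1.5099)·(0.8286 − 2.2100) / (-1.5099 − 5.3157)
   = 0.8286 − (2.085776)/(-6.825600) = 1.134181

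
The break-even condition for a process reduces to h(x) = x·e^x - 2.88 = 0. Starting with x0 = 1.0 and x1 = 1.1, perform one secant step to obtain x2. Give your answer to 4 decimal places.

h(1.0) = -0.161718, h(1.1) = 0.424583
x2 = 1.100000 − 0.424583·(1.100000 − 1.000000) / (0.424583 − (-0.161718)) = 1.100000 − (0.042458)/(0.586301) = 1.027583

1.0276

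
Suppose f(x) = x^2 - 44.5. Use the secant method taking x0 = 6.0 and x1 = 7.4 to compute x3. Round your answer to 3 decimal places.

f(6.0) = -8.50000, f(7.4) = 10.26000
x2 = 7.40000 − 10.26000·(7.40000 − 6.00000) / (10.26000 − (-8.50000)) = 7.40000 − (14.36400)/(18.76000) = 6.63433
f(6.63433) = -0.48569
x3 = 6.63433 − (-0.48569)·(6.63433 − 7.40000) / (-0.48569 − 10.26000) = 6.63433 − (0.37188)/(-10.74569) = 6.66894

6.669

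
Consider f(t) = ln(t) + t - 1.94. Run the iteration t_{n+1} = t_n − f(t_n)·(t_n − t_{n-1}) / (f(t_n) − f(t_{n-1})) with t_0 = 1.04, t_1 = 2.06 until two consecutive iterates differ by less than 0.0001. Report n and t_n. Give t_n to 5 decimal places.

n = 5, t_n = 1.52078

f(1.04) = -0.8607793, f(2.06) = 0.8427060
t_2 = 2.0600000 − 0.8427060·(1.0200000)/(1.7034853) = 1.5554109;  |Δ| = 0.5045891
f(1.5554109) = 0.0571507
t_3 = 1.5554109 − 0.0571507·(-0.5045891)/(-0.7855553) = 1.5187011;  |Δ| = 0.0367098
f(1.5187011) = -0.0034435
t_4 = 1.5187011 − (-0.0034435)·(-0.0367098)/(-0.0605942) = 1.5207873;  |Δ| = 0.0020862
f(1.5207873) = 0.0000154
t_5 = 1.5207873 − 0.0000154·(0.0020862)/(0.0034589) = 1.5207780;  |Δ| = 0.0000093
|t_5 − t_4| = 0.0000093 < 0.0001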